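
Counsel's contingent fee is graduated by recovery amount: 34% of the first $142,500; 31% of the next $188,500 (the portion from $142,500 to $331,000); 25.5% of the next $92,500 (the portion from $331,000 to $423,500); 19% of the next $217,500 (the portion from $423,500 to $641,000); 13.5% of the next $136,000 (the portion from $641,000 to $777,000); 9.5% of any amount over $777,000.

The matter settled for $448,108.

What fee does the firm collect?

$135,148.02

First $142,500 at 34% = $48,450.00
Next $188,500 at 31% = $58,435.00
Next $92,500 at 25.5% = $23,587.50
Remaining $24,608 at 19% = $4,675.52
Fee: $48,450.00 + $58,435.00 + $23,587.50 + $4,675.52 = $135,148.02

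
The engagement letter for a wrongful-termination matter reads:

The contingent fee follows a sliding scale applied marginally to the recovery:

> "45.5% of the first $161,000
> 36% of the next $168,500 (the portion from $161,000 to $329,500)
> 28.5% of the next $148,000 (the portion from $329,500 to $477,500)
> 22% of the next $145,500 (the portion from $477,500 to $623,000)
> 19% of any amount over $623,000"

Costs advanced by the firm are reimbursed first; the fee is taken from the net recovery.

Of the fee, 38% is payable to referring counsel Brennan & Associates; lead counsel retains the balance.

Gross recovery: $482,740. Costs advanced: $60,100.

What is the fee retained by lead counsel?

$99,485.14

Fee base (net of costs): $482,740 − $60,100 = $422,640
First $161,000 at 45.5% = $73,255.00
Next $168,500 at 36% = $60,660.00
Remaining $93,140 at 28.5% = $26,544.90
Fee: $73,255.00 + $60,660.00 + $26,544.90 = $160,459.90
Referral share: 38% of $160,459.90 = $60,974.76; lead counsel retains $160,459.90 − $60,974.76 = $99,485.14.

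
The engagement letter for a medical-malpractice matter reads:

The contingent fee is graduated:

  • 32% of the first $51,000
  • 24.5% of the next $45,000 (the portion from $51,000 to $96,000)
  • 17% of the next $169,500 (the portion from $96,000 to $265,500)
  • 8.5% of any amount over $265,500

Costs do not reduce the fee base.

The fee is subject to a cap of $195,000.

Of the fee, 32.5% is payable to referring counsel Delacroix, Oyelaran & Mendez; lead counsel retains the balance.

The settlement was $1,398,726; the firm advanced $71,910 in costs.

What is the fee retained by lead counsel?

$102,926.84

Fee base is the gross recovery, $1,398,726; costs are reimbursed separately.
First $51,000 at 32% = $16,320.00
Next $45,000 at 24.5% = $11,025.00
Next $169,500 at 17% = $28,815.00
Remaining $1,133,226 at 8.5% = $96,324.21
Fee: $16,320.00 + $11,025.00 + $28,815.00 + $96,324.21 = $152,484.21
$152,484.21 is under the $195,000 cap.
Referral share: 32.5% of $152,484.21 = $49,557.37; lead counsel retains $152,484.21 − $49,557.37 = $102,926.84.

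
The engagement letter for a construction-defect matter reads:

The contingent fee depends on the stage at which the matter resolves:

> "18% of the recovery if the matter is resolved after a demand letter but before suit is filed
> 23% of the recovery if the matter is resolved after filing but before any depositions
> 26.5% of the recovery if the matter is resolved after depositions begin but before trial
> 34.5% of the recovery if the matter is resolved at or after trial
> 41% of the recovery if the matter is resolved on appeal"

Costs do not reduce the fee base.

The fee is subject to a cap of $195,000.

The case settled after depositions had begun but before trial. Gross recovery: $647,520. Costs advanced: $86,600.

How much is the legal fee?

Fee base is the gross recovery, $647,520; costs are reimbursed separately.
The matter settled after depositions had begun but before trial, so the 26.5% rate applies.
$647,520 × 26.5% = $171,592.80
$171,592.80 is under the $195,000 cap.

$171,592.80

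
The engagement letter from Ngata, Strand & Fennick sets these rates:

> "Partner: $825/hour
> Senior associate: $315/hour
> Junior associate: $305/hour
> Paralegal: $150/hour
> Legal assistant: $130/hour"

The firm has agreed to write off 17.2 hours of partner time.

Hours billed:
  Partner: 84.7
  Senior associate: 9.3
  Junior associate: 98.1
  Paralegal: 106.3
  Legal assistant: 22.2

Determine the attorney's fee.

Partner: 84.7 × $825 = $69,877.50
Senior associate: 9.3 × $315 = $2,929.50
Junior associate: 98.1 × $305 = $29,920.50
Paralegal: 106.3 × $150 = $15,945.00
Legal assistant: 22.2 × $130 = $2,886.00
Subtotal: $121,558.50
Write-off: 17.2 × $825 = $14,190.00
Total: $121,558.50 − $14,190.00 = $107,368.50

$107,368.50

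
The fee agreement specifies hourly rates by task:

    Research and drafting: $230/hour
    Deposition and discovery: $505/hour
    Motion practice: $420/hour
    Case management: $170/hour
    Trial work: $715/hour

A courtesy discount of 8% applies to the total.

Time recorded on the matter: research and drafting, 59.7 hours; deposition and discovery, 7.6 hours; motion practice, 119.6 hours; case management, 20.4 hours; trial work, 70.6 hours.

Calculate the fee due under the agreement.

Research and drafting: 59.7 × $230 = $13,731.00
Deposition and discovery: 7.6 × $505 = $3,838.00
Motion practice: 119.6 × $420 = $50,232.00
Case management: 20.4 × $170 = $3,468.00
Trial work: 70.6 × $715 = $50,479.00
Subtotal: $121,748.00
Less 8% discount: −$9,739.84
Total: $121,748.00 − $9,739.84 = $112,008.16

$112,008.16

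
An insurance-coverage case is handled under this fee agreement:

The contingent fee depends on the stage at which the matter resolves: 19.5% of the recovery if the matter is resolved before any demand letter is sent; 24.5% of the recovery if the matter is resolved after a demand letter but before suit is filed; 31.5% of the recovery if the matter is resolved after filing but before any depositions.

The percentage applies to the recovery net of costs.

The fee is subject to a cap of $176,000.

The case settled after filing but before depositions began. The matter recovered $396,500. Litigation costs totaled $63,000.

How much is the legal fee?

$105,052.50

Fee base (net of costs): $396,500 − $63,000 = $333,500
The matter settled after filing but before depositions began, so the 31.5% rate applies.
$333,500 × 31.5% = $105,052.50
$105,052.50 is under the $176,000 cap.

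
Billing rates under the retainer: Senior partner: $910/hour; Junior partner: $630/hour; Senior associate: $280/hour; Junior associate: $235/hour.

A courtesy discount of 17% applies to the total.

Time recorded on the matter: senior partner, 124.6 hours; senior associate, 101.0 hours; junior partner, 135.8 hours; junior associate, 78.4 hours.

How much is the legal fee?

$203,884.52

Senior partner: 124.6 × $910 = $113,386.00
Junior partner: 135.8 × $630 = $85,554.00
Senior associate: 101.0 × $280 = $28,280.00
Junior associate: 78.4 × $235 = $18,424.00
Subtotal: $245,644.00
Less 17% discount: −$41,759.48
Total: $245,644.00 − $41,759.48 = $203,884.52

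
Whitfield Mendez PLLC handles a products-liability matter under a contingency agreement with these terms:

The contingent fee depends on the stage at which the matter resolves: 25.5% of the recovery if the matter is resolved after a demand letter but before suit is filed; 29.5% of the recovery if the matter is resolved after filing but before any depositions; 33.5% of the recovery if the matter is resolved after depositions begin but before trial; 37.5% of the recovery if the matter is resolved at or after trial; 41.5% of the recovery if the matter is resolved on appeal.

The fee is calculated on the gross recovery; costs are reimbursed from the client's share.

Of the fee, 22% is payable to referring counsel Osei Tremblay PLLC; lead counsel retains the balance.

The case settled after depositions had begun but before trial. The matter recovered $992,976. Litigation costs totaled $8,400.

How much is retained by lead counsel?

Fee base is the gross recovery, $992,976; costs are reimbursed separately.
The matter settled after depositions had begun but before trial, so the 33.5% rate applies.
$992,976 × 33.5% = $332,646.96
Referral share: 22% of $332,646.96 = $73,182.33; lead counsel retains $332,646.96 − $73,182.33 = $259,464.63.

$259,464.63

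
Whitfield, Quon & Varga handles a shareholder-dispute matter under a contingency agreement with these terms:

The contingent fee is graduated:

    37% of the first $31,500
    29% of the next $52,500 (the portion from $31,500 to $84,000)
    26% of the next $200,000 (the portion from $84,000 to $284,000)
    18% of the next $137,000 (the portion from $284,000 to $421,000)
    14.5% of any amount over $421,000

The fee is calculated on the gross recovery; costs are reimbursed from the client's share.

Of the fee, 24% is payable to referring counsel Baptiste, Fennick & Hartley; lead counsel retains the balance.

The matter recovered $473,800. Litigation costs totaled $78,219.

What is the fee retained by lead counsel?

Fee base is the gross recovery, $473,800; costs are reimbursed separately.
First $31,500 at 37% = $11,655.00
Next $52,500 at 29% = $15,225.00
Next $200,000 at 26% = $52,000.00
Next $137,000 at 18% = $24,660.00
Remaining $52,800 at 14.5% = $7,656.00
Fee: $11,655.00 + $15,225.00 + $52,000.00 + $24,660.00 + $7,656.00 = $111,196.00
Referral share: 24% of $111,196.00 = $26,687.04; lead counsel retains $111,196.00 − $26,687.04 = $84,508.96.

$84,508.96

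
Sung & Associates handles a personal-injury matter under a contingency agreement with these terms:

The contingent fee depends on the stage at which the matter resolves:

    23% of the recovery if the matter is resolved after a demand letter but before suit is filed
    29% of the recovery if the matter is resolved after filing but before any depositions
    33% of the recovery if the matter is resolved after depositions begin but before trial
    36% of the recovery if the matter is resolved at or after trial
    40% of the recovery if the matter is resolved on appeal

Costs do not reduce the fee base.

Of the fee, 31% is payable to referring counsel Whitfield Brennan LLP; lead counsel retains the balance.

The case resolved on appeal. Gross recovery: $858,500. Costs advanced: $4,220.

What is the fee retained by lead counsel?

Fee base is the gross recovery, $858,500; costs are reimbursed separately.
The matter resolved on appeal, so the 40% rate applies.
$858,500 × 40% = $343,400.00
Referral share: 31% of $343,400.00 = $106,454.00; lead counsel retains $343,400.00 − $106,454.00 = $236,946.00.

$236,946.00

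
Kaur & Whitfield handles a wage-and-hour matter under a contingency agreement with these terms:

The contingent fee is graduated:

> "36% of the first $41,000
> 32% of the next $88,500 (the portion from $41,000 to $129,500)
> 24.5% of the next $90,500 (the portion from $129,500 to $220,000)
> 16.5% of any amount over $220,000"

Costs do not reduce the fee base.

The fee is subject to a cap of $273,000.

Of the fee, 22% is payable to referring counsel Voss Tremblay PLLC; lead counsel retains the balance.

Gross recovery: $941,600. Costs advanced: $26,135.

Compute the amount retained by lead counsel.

$143,766.87

Fee base is the gross recovery, $941,600; costs are reimbursed separately.
First $41,000 at 36% = $14,760.00
Next $88,500 at 32% = $28,320.00
Next $90,500 at 24.5% = $22,172.50
Remaining $721,600 at 16.5% = $119,064.00
Fee: $14,760.00 + $28,320.00 + $22,172.50 + $119,064.00 = $184,316.50
$184,316.50 is under the $273,000 cap.
Referral share: 22% of $184,316.50 = $40,549.63; lead counsel retains $184,316.50 − $40,549.63 = $143,766.87.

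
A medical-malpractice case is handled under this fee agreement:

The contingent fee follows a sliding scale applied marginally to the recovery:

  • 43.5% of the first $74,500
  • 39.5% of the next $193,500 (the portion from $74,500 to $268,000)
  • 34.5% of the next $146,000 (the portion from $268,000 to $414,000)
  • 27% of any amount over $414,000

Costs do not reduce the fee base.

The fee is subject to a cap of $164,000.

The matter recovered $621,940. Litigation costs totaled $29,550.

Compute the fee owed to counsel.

Fee base is the gross recovery, $621,940; costs are reimbursed separately.
First $74,500 at 43.5% = $32,407.50
Next $193,500 at 39.5% = $76,432.50
Next $146,000 at 34.5% = $50,370.00
Remaining $207,940 at 27% = $56,143.80
Fee: $32,407.50 + $76,432.50 + $50,370.00 + $56,143.80 = $215,353.80
$215,353.80 exceeds the $164,000 cap, so the fee is capped at $164,000.00.

$164,000.00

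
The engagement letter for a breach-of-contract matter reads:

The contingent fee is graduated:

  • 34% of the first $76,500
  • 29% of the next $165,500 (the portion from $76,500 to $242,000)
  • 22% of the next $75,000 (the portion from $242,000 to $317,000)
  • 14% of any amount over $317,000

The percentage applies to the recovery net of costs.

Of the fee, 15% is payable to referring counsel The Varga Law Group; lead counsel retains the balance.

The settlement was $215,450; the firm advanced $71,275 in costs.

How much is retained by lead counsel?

$38,790.39

Fee base (net of costs): $215,450 − $71,275 = $144,175
First $76,500 at 34% = $26,010.00
Remaining $67,675 at 29% = $19,625.75
Fee: $26,010.00 + $19,625.75 = $45,635.75
Referral share: 15% of $45,635.75 = $6,845.36; lead counsel retains $45,635.75 − $6,845.36 = $38,790.39.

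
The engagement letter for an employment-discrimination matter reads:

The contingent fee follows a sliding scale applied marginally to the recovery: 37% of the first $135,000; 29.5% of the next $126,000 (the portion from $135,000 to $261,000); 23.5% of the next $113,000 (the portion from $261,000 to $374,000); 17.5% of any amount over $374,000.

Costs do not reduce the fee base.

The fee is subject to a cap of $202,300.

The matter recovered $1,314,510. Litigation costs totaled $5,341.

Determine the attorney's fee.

$202,300.00

Fee base is the gross recovery, $1,314,510; costs are reimbursed separately.
First $135,000 at 37% = $49,950.00
Next $126,000 at 29.5% = $37,170.00
Next $113,000 at 23.5% = $26,555.00
Remaining $940,510 at 17.5% = $164,589.25
Fee: $49,950.00 + $37,170.00 + $26,555.00 + $164,589.25 = $278,264.25
$278,264.25 exceeds the $202,300 cap, so the fee is capped at $202,300.00.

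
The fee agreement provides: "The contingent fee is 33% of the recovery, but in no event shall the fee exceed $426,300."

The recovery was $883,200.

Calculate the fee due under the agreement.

$291,456.00

33% of $883,200 = $291,456.00
That is under the $426,300 cap.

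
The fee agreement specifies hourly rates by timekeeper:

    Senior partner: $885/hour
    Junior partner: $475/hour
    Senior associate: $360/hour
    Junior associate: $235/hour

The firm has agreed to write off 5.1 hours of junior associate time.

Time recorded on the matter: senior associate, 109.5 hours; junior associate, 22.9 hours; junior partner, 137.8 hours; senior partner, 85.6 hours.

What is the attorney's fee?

Senior partner: 85.6 × $885 = $75,756.00
Junior partner: 137.8 × $475 = $65,455.00
Senior associate: 109.5 × $360 = $39,420.00
Junior associate: 22.9 × $235 = $5,381.50
Subtotal: $186,012.50
Write-off: 5.1 × $235 = $1,198.50
Total: $186,012.50 − $1,198.50 = $184,814.00

$184,814.00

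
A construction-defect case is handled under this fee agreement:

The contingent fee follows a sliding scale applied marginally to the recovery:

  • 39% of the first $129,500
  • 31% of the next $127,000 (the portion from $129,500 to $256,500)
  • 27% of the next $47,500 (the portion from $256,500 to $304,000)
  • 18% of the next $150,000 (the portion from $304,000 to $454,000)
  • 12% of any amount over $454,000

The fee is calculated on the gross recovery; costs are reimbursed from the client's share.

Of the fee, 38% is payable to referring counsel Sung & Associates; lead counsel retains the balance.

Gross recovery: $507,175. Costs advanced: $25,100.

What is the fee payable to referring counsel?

Fee base is the gross recovery, $507,175; costs are reimbursed separately.
First $129,500 at 39% = $50,505.00
Next $127,000 at 31% = $39,370.00
Next $47,500 at 27% = $12,825.00
Next $150,000 at 18% = $27,000.00
Remaining $53,175 at 12% = $6,381.00
Fee: $50,505.00 + $39,370.00 + $12,825.00 + $27,000.00 + $6,381.00 = $136,081.00
Referral share: 38% of $136,081.00 = $51,710.78; lead counsel retains $136,081.00 − $51,710.78 = $84,370.22.

$51,710.78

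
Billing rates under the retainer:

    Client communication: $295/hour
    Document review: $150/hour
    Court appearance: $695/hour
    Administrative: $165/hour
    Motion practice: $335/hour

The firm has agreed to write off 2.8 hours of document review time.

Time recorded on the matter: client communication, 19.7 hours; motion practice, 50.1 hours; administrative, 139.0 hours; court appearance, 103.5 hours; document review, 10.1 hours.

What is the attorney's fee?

Client communication: 19.7 × $295 = $5,811.50
Document review: 10.1 × $150 = $1,515.00
Court appearance: 103.5 × $695 = $71,932.50
Administrative: 139.0 × $165 = $22,935.00
Motion practice: 50.1 × $335 = $16,783.50
Subtotal: $118,977.50
Write-off: 2.8 × $150 = $420.00
Total: $118,977.50 − $420.00 = $118,557.50

$118,557.50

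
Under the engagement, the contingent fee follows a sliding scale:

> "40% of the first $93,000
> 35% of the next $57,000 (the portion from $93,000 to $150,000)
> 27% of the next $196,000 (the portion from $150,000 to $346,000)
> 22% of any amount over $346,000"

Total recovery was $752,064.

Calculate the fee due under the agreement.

$199,404.08

First $93,000 at 40% = $37,200.00
Next $57,000 at 35% = $19,950.00
Next $196,000 at 27% = $52,920.00
Remaining $406,064 at 22% = $89,334.08
Fee: $37,200.00 + $19,950.00 + $52,920.00 + $89,334.08 = $199,404.08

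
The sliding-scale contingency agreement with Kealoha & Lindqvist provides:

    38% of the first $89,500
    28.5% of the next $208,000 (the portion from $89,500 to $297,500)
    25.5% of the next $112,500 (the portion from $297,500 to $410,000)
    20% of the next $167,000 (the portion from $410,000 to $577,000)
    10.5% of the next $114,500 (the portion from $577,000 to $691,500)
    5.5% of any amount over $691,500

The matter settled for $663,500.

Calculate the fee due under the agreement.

$164,460.00

First $89,500 at 38% = $34,010.00
Next $208,000 at 28.5% = $59,280.00
Next $112,500 at 25.5% = $28,687.50
Next $167,000 at 20% = $33,400.00
Remaining $86,500 at 10.5% = $9,082.50
Fee: $34,010.00 + $59,280.00 + $28,687.50 + $33,400.00 + $9,082.50 = $164,460.00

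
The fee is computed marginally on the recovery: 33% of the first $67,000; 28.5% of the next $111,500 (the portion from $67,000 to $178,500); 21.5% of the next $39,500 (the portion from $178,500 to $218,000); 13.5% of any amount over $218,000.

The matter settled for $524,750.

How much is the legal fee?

$103,791.25

First $67,000 at 33% = $22,110.00
Next $111,500 at 28.5% = $31,777.50
Next $39,500 at 21.5% = $8,492.50
Remaining $306,750 at 13.5% = $41,411.25
Fee: $22,110.00 + $31,777.50 + $8,492.50 + $41,411.25 = $103,791.25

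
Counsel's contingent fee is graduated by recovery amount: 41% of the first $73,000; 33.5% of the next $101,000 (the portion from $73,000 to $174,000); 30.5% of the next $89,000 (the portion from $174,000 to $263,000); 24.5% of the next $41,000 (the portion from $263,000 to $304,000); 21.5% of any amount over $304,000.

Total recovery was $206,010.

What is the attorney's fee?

$73,528.05

First $73,000 at 41% = $29,930.00
Next $101,000 at 33.5% = $33,835.00
Remaining $32,010 at 30.5% = $9,763.05
Fee: $29,930.00 + $33,835.00 + $9,763.05 = $73,528.05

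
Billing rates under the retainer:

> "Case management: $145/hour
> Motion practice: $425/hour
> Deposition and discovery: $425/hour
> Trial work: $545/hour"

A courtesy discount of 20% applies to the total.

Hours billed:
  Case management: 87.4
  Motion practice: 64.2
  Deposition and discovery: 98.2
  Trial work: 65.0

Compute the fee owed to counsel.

$93,694.40

Case management: 87.4 × $145 = $12,673.00
Motion practice: 64.2 × $425 = $27,285.00
Deposition and discovery: 98.2 × $425 = $41,735.00
Trial work: 65.0 × $545 = $35,425.00
Subtotal: $117,118.00
Less 20% discount: −$23,423.60
Total: $117,118.00 − $23,423.60 = $93,694.40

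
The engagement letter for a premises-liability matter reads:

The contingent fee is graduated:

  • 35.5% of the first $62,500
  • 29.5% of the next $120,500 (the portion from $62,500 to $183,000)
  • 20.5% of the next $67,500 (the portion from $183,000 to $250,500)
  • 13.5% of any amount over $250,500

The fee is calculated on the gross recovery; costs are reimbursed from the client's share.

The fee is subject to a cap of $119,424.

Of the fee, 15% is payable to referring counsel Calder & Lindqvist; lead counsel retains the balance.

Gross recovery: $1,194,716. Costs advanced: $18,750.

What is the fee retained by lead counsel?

Fee base is the gross recovery, $1,194,716; costs are reimbursed separately.
First $62,500 at 35.5% = $22,187.50
Next $120,500 at 29.5% = $35,547.50
Next $67,500 at 20.5% = $13,837.50
Remaining $944,216 at 13.5% = $127,469.16
Fee: $22,187.50 + $35,547.50 + $13,837.50 + $127,469.16 = $199,041.66
$199,041.66 exceeds the $119,424 cap, so the fee is capped at $119,424.00.
Referral share: 15% of $119,424.00 = $17,913.60; lead counsel retains $119,424.00 − $17,913.60 = $101,510.40.

$101,510.40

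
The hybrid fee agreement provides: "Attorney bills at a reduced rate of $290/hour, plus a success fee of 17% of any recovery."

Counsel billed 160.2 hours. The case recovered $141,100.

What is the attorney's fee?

$70,445.00

Hourly: 160.2 × $290 = $46,458.00
Success fee: 17% of $141,100 = $23,987.00
Total: $46,458.00 + $23,987.00 = $70,445.00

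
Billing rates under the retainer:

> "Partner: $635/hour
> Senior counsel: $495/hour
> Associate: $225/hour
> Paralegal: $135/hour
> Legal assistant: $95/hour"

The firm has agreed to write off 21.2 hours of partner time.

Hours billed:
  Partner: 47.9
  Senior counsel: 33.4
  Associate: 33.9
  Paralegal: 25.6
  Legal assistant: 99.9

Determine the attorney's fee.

Partner: 47.9 × $635 = $30,416.50
Senior counsel: 33.4 × $495 = $16,533.00
Associate: 33.9 × $225 = $7,627.50
Paralegal: 25.6 × $135 = $3,456.00
Legal assistant: 99.9 × $95 = $9,490.50
Subtotal: $67,523.50
Write-off: 21.2 × $635 = $13,462.00
Total: $67,523.50 − $13,462.00 = $54,061.50

$54,061.50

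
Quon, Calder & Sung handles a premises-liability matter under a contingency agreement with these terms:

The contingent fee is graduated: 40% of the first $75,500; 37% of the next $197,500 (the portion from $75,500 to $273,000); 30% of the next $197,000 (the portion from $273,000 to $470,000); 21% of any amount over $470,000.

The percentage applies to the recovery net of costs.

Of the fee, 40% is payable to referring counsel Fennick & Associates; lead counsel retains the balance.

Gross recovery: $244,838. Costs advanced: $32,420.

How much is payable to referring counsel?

$32,343.86

Fee base (net of costs): $244,838 − $32,420 = $212,418
First $75,500 at 40% = $30,200.00
Remaining $136,918 at 37% = $50,659.66
Fee: $30,200.00 + $50,659.66 = $80,859.66
Referral share: 40% of $80,859.66 = $32,343.86; lead counsel retains $80,859.66 − $32,343.86 = $48,515.80.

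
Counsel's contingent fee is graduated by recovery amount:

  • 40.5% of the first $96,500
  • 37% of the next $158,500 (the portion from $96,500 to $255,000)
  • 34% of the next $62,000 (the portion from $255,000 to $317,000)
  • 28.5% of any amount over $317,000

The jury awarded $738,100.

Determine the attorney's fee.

$238,821.00

First $96,500 at 40.5% = $39,082.50
Next $158,500 at 37% = $58,645.00
Next $62,000 at 34% = $21,080.00
Remaining $421,100 at 28.5% = $120,013.50
Fee: $39,082.50 + $58,645.00 + $21,080.00 + $120,013.50 = $238,821.00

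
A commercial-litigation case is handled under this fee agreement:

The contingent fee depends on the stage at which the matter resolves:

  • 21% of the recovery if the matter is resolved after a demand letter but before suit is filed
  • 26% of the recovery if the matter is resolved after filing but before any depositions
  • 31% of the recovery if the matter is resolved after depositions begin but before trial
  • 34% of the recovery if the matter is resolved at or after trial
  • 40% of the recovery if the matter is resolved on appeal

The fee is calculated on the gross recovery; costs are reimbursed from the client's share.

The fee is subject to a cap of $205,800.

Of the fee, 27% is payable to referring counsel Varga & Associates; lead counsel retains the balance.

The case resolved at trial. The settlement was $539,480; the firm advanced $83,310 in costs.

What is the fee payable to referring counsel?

Fee base is the gross recovery, $539,480; costs are reimbursed separately.
The matter resolved at trial, so the 34% rate applies.
$539,480 × 34% = $183,423.20
$183,423.20 is under the $205,800 cap.
Referral share: 27% of $183,423.20 = $49,524.26; lead counsel retains $183,423.20 − $49,524.26 = $133,898.94.

$49,524.26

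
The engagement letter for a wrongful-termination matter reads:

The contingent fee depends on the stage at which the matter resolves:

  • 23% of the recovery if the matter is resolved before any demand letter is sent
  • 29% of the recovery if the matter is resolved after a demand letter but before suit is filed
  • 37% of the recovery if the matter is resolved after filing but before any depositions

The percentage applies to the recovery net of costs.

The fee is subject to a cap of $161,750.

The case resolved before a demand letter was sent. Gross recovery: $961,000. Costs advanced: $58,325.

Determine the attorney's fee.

$161,750.00

Fee base (net of costs): $961,000 − $58,325 = $902,675
The matter resolved before a demand letter was sent, so the 23% rate applies.
$902,675 × 23% = $207,615.25
$207,615.25 exceeds the $161,750 cap, so the fee is capped at $161,750.00.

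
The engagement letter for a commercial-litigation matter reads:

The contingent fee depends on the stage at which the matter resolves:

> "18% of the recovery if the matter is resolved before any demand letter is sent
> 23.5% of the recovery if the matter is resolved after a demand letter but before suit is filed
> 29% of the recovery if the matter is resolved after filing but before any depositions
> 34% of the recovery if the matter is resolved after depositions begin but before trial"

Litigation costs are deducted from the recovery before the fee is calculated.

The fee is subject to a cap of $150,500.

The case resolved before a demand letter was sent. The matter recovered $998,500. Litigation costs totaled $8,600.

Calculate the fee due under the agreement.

$150,500.00

Fee base (net of costs): $998,500 − $8,600 = $989,900
The matter resolved before a demand letter was sent, so the 18% rate applies.
$989,900 × 18% = $178,182.00
$178,182.00 exceeds the $150,500 cap, so the fee is capped at $150,500.00.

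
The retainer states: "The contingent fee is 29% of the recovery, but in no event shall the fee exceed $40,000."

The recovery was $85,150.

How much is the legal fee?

$24,693.50

29% of $85,150 = $24,693.50
That is under the $40,000 cap.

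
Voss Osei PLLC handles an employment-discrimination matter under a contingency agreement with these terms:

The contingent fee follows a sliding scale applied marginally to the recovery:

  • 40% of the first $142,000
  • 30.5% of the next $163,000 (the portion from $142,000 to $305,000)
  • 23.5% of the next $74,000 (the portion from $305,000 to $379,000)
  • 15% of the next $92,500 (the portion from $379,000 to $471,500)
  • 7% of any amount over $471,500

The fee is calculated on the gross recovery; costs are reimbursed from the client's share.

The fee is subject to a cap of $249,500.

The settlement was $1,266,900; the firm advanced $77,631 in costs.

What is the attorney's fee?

$193,458.00

Fee base is the gross recovery, $1,266,900; costs are reimbursed separately.
First $142,000 at 40% = $56,800.00
Next $163,000 at 30.5% = $49,715.00
Next $74,000 at 23.5% = $17,390.00
Next $92,500 at 15% = $13,875.00
Remaining $795,400 at 7% = $55,678.00
Fee: $56,800.00 + $49,715.00 + $17,390.00 + $13,875.00 + $55,678.00 = $193,458.00
$193,458.00 is under the $249,500 cap.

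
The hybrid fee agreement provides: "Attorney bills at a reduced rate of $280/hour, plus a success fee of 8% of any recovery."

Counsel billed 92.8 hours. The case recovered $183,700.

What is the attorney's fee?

$40,680.00

Hourly: 92.8 × $280 = $25,984.00
Success fee: 8% of $183,700 = $14,696.00
Total: $25,984.00 + $14,696.00 = $40,680.00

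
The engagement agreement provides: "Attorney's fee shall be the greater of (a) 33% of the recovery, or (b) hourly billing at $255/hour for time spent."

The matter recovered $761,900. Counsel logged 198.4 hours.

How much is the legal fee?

$251,427.00

(a) 33% of $761,900 = $251,427.00
(b) 198.4 × $255 = $50,592.00
The greater is (a): $251,427.00.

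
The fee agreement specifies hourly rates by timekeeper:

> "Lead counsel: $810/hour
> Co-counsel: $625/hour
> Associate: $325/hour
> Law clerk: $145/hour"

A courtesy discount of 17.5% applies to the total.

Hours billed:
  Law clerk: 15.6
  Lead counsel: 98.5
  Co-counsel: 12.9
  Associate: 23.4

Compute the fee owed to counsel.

$80,614.46

Lead counsel: 98.5 × $810 = $79,785.00
Co-counsel: 12.9 × $625 = $8,062.50
Associate: 23.4 × $325 = $7,605.00
Law clerk: 15.6 × $145 = $2,262.00
Subtotal: $97,714.50
Less 17.5% discount: −$17,100.04
Total: $97,714.50 − $17,100.04 = $80,614.46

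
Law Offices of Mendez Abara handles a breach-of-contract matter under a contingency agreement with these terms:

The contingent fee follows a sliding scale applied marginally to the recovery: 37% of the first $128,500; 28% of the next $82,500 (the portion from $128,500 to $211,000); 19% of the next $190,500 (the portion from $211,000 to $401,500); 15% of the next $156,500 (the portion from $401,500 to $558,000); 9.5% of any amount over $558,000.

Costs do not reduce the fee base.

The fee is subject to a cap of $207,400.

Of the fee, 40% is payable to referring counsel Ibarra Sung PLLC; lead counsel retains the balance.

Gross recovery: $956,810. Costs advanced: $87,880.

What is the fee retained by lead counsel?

Fee base is the gross recovery, $956,810; costs are reimbursed separately.
First $128,500 at 37% = $47,545.00
Next $82,500 at 28% = $23,100.00
Next $190,500 at 19% = $36,195.00
Next $156,500 at 15% = $23,475.00
Remaining $398,810 at 9.5% = $37,886.95
Fee: $47,545.00 + $23,100.00 + $36,195.00 + $23,475.00 + $37,886.95 = $168,201.95
$168,201.95 is under the $207,400 cap.
Referral share: 40% of $168,201.95 = $67,280.78; lead counsel retains $168,201.95 − $67,280.78 = $100,921.17.

$100,921.17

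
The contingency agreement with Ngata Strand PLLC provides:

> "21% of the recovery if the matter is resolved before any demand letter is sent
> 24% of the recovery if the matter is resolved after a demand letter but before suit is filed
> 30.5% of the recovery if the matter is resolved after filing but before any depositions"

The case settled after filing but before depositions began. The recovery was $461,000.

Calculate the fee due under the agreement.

The matter settled after filing but before depositions began, so the 30.5% rate applies.
$461,000 × 30.5% = $140,605.00

$140,605.00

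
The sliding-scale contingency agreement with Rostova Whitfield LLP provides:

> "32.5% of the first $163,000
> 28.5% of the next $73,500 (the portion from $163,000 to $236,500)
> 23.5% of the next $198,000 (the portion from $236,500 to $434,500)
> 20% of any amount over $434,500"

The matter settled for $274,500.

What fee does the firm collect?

First $163,000 at 32.5% = $52,975.00
Next $73,500 at 28.5% = $20,947.50
Remaining $38,000 at 23.5% = $8,930.00
Fee: $52,975.00 + $20,947.50 + $8,930.00 = $82,852.50

$82,852.50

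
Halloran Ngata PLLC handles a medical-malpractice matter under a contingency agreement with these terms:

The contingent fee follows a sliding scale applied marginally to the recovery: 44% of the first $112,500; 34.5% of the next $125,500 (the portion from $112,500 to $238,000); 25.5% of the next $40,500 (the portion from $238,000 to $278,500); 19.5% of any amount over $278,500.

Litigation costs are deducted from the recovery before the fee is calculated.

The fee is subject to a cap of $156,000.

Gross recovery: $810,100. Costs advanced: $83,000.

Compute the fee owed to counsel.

Fee base (net of costs): $810,100 − $83,000 = $727,100
First $112,500 at 44% = $49,500.00
Next $125,500 at 34.5% = $43,297.50
Next $40,500 at 25.5% = $10,327.50
Remaining $448,600 at 19.5% = $87,477.00
Fee: $49,500.00 + $43,297.50 + $10,327.50 + $87,477.00 = $190,602.00
$190,602.00 exceeds the $156,000 cap, so the fee is capped at $156,000.00.

$156,000.00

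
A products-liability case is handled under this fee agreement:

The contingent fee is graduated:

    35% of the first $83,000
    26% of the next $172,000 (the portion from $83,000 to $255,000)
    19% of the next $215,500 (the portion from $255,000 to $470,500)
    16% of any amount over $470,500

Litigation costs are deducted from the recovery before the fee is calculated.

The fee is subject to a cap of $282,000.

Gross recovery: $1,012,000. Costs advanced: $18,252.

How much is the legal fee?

$198,434.68

Fee base (net of costs): $1,012,000 − $18,252 = $993,748
First $83,000 at 35% = $29,050.00
Next $172,000 at 26% = $44,720.00
Next $215,500 at 19% = $40,945.00
Remaining $523,248 at 16% = $83,719.68
Fee: $29,050.00 + $44,720.00 + $40,945.00 + $83,719.68 = $198,434.68
$198,434.68 is under the $282,000 cap.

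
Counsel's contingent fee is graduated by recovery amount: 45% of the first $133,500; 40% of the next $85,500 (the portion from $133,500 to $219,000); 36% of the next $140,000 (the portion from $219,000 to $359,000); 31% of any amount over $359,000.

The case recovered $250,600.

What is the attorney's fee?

First $133,500 at 45% = $60,075.00
Next $85,500 at 40% = $34,200.00
Remaining $31,600 at 36% = $11,376.00
Fee: $60,075.00 + $34,200.00 + $11,376.00 = $105,651.00

$105,651.00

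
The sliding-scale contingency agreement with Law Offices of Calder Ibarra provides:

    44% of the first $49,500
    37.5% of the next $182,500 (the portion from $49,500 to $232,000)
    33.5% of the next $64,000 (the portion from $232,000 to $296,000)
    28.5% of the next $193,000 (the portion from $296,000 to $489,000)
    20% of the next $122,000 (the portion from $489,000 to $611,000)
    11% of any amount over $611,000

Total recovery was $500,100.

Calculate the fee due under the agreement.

First $49,500 at 44% = $21,780.00
Next $182,500 at 37.5% = $68,437.50
Next $64,000 at 33.5% = $21,440.00
Next $193,000 at 28.5% = $55,005.00
Remaining $11,100 at 20% = $2,220.00
Fee: $21,780.00 + $68,437.50 + $21,440.00 + $55,005.00 + $2,220.00 = $168,882.50

$168,882.50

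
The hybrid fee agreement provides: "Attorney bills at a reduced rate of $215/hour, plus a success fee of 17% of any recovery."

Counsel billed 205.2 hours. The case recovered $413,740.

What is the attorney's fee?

$114,453.80

Hourly: 205.2 × $215 = $44,118.00
Success fee: 17% of $413,740 = $70,335.80
Total: $44,118.00 + $70,335.80 = $114,453.80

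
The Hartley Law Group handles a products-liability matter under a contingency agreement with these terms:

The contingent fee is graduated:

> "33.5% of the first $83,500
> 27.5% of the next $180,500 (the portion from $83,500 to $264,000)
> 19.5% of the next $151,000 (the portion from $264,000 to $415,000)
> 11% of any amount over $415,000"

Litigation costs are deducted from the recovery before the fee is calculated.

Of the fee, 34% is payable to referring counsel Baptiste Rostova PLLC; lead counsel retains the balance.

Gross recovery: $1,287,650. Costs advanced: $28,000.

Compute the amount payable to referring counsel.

Fee base (net of costs): $1,287,650 − $28,000 = $1,259,650
First $83,500 at 33.5% = $27,972.50
Next $180,500 at 27.5% = $49,637.50
Next $151,000 at 19.5% = $29,445.00
Remaining $844,650 at 11% = $92,911.50
Fee: $27,972.50 + $49,637.50 + $29,445.00 + $92,911.50 = $199,966.50
Referral share: 34% of $199,966.50 = $67,988.61; lead counsel retains $199,966.50 − $67,988.61 = $131,977.89.

$67,988.61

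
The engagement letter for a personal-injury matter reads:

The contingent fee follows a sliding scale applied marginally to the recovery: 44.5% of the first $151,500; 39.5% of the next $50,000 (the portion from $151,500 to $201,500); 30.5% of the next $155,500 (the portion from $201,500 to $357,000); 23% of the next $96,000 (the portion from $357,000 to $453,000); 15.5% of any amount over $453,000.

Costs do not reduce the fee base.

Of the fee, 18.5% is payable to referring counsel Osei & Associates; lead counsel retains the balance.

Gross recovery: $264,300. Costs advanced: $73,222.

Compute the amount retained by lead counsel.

$86,652.02

Fee base is the gross recovery, $264,300; costs are reimbursed separately.
First $151,500 at 44.5% = $67,417.50
Next $50,000 at 39.5% = $19,750.00
Remaining $62,800 at 30.5% = $19,154.00
Fee: $67,417.50 + $19,750.00 + $19,154.00 = $106,321.50
Referral share: 18.5% of $106,321.50 = $19,669.48; lead counsel retains $106,321.50 − $19,669.48 = $86,652.02.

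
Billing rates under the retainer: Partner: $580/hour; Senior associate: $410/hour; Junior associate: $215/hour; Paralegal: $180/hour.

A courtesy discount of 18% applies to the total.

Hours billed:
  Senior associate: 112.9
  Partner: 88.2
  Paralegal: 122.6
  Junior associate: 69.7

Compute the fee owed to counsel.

$110,288.77

Partner: 88.2 × $580 = $51,156.00
Senior associate: 112.9 × $410 = $46,289.00
Junior associate: 69.7 × $215 = $14,985.50
Paralegal: 122.6 × $180 = $22,068.00
Subtotal: $134,498.50
Less 18% discount: −$24,209.73
Total: $134,498.50 − $24,209.73 = $110,288.77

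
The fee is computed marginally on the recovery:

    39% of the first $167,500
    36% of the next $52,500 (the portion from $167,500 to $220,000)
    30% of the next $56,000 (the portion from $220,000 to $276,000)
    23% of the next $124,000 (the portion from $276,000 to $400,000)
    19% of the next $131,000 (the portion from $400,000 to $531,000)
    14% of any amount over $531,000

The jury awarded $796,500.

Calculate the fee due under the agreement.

First $167,500 at 39% = $65,325.00
Next $52,500 at 36% = $18,900.00
Next $56,000 at 30% = $16,800.00
Next $124,000 at 23% = $28,520.00
Next $131,000 at 19% = $24,890.00
Remaining $265,500 at 14% = $37,170.00
Fee: $65,325.00 + $18,900.00 + $16,800.00 + $28,520.00 + $24,890.00 + $37,170.00 = $191,605.00

$191,605.00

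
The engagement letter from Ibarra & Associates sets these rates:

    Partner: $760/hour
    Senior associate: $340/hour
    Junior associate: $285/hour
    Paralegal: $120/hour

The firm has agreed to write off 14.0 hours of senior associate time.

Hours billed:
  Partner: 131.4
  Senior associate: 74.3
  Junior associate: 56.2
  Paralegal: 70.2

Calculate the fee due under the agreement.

Partner: 131.4 × $760 = $99,864.00
Senior associate: 74.3 × $340 = $25,262.00
Junior associate: 56.2 × $285 = $16,017.00
Paralegal: 70.2 × $120 = $8,424.00
Subtotal: $149,567.00
Write-off: 14.0 × $340 = $4,760.00
Total: $149,567.00 − $4,760.00 = $144,807.00

$144,807.00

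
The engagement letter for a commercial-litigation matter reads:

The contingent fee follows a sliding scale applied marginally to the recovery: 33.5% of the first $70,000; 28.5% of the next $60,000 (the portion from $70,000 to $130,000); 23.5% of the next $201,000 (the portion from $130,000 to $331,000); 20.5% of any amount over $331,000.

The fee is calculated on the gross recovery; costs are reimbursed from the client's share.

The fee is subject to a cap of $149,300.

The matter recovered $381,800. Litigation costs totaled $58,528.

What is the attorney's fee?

$98,199.00

Fee base is the gross recovery, $381,800; costs are reimbursed separately.
First $70,000 at 33.5% = $23,450.00
Next $60,000 at 28.5% = $17,100.00
Next $201,000 at 23.5% = $47,235.00
Remaining $50,800 at 20.5% = $10,414.00
Fee: $23,450.00 + $17,100.00 + $47,235.00 + $10,414.00 = $98,199.00
$98,199.00 is under the $149,300 cap.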